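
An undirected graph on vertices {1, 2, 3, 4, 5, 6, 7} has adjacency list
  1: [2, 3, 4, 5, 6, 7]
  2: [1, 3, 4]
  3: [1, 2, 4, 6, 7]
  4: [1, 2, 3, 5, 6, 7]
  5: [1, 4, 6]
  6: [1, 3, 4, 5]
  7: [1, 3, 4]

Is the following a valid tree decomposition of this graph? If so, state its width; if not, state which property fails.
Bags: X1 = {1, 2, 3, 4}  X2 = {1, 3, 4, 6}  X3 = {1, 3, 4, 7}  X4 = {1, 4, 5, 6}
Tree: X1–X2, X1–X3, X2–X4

Yes; width 3.

Checking the three conditions: (i) the bags cover all of {1, 2, 3, 4, 5, 6, 7}; (ii) for each edge, some bag contains both endpoints; (iii) the bags containing any fixed vertex form a subtree. All hold, so the decomposition is valid with width 4 − 1 = 3.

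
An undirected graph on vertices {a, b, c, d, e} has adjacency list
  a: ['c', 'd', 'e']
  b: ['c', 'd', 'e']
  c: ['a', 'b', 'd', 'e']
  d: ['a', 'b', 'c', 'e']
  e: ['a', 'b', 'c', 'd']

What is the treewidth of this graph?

A width-3 tree decomposition is:
Bags: B1 = {a, c, d, e}  B2 = {b, c, d, e}
Tree: B1–B2
Every bag has size at most 4, so the width is 4 − 1 = 3 and tw(G) ≤ 3. Conversely, {a, c, d, e} is a clique of size 4, and the vertices of any clique must share a bag in every tree decomposition; so some bag has ≥ 4 vertices and tw(G) ≥ 3. Hence tw(G) = 3 exactly.

3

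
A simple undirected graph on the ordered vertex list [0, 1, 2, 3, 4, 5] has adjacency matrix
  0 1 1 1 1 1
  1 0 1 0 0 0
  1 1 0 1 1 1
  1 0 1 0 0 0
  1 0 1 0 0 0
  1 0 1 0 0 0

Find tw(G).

2

A width-2 tree decomposition is:
Bags: B1 = {0, 2, 3}  B2 = {0, 2, 4}  B3 = {0, 1, 2}  B4 = {0, 2, 5}
Tree: B1–B2, B2–B3, B1–B4
The largest bag has 3 vertices, giving width 2; this decomposition certifies tw(G) ≤ 2. On the other hand G contains the 3-clique {0, 1, 2}. A clique must lie in a single bag of any decomposition, so no decomposition can have width below 2. Combining the bounds, tw(G) = 2.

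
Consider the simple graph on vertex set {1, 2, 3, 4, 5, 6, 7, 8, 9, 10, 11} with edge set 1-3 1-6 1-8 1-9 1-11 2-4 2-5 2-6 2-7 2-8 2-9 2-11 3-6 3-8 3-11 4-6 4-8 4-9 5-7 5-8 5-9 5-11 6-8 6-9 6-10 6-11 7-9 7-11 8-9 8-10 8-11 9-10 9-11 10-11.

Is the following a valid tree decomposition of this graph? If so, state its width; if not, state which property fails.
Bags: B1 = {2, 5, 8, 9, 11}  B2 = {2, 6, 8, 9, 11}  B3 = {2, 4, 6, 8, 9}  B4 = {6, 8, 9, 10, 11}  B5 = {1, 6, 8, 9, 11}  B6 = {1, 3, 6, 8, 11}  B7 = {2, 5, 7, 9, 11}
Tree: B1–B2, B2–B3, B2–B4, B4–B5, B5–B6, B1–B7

Vertex coverage: the bags together contain {1, 2, 3, 4, 5, 6, 7, 8, 9, 10, 11}, the full vertex set. Edge coverage: each edge of G has both endpoints in at least one bag. Running intersection: for every vertex, the bags containing it form a connected subtree. All three properties hold, so this is a valid tree decomposition of width max|bag| − 1 = 4, and hence tw(G) ≤ 4.

Yes; width 4.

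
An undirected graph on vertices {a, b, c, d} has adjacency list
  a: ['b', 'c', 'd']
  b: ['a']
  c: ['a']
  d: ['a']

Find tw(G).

A width-1 tree decomposition is:
Bags: B1 = {a, d}  B2 = {a, c}  B3 = {a, b}
Tree: B1–B2, B2–B3
Every bag has size at most 2, so the width is 2 − 1 = 1 and tw(G) ≤ 1. Any graph with an edge has treewidth ≥ 1, and G has the edge d–a. Therefore the treewidth is 1.

1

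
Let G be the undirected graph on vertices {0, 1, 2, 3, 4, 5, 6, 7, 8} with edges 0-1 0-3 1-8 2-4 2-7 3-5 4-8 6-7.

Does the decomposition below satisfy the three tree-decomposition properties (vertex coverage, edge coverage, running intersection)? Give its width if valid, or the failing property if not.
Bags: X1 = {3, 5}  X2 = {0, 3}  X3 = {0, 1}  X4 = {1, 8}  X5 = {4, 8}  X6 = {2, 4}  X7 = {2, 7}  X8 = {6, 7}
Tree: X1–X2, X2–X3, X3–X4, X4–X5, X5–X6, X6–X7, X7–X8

Every vertex of G appears in some bag (union = {0, 1, 2, 3, 4, 5, 6, 7, 8}); every edge is covered by a bag; and for each vertex v the set of bags containing v is connected in the bag tree. The decomposition is therefore valid. The largest bag has 2 vertices, so the width is 1.

Yes; width 1.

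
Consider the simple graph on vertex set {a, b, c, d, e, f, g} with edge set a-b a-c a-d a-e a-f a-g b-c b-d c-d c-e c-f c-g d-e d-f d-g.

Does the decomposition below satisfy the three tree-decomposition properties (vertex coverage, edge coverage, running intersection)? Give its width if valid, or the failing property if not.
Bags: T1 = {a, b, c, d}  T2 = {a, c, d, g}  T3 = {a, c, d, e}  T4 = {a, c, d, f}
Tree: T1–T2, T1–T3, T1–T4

Vertex coverage: the bags together contain {a, b, c, d, e, f, g}, the full vertex set. Edge coverage: each edge of G has both endpoints in at least one bag. Running intersection: for every vertex, the bags containing it form a connected subtree. All three properties hold, so this is a valid tree decomposition of width max|bag| − 1 = 3, and hence tw(G) ≤ 3.

Yes; width 3.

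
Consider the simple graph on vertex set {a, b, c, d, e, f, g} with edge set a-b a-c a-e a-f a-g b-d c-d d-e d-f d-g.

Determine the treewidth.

2

A width-2 tree decomposition is:
Bags: B1 = {a, b, d}  B2 = {a, d, g}  B3 = {a, d, e}  B4 = {a, d, f}  B5 = {a, c, d}
Tree: B1–B2, B2–B3, B3–B4, B4–B5
Every bag has size at most 3, so the width is 3 − 1 = 2 and tw(G) ≤ 2. The edges a–b–d–g–a form a cycle, so G is not a tree and its treewidth is at least 2. The upper and lower bounds meet at 2, so that is the treewidth.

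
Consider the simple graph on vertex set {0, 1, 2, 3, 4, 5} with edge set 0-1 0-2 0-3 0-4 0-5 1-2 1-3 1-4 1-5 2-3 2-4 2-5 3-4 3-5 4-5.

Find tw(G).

5

A width-5 tree decomposition is:
Bags: B1 = {0, 1, 2, 3, 4, 5}
Tree: (single bag)
With just one bag of size 6, the width is 6 − 1 = 5, so tw(G) ≤ 5. Conversely, {0, 1, 2, 3, 4, 5} is a clique of size 6, and the vertices of any clique must share a bag in every tree decomposition; so some bag has ≥ 6 vertices and tw(G) ≥ 5. Therefore the treewidth is 5.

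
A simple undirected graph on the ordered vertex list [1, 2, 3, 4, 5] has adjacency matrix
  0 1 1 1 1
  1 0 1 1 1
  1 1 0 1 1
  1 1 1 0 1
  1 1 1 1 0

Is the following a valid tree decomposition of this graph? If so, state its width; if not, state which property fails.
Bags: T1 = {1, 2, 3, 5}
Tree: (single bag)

A tree decomposition must satisfy three properties: every vertex lies in some bag; for every edge, both endpoints lie together in some bag; and for every vertex, the bags containing it form a connected subtree. Here vertex 4 appears in no bag, so the decomposition is invalid.

No — vertex 4 appears in no bag.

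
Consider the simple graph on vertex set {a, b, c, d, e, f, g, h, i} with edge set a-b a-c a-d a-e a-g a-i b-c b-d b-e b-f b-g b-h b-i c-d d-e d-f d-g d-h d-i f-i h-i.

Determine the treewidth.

3

A width-3 tree decomposition is:
Bags: B1 = {a, b, d, e}  B2 = {a, b, d, i}  B3 = {b, d, f, i}  B4 = {b, d, h, i}  B5 = {a, b, d, g}  B6 = {a, b, c, d}
Tree: B1–B2, B2–B3, B2–B4, B2–B5, B2–B6
Each bag holds 4 vertices, so the decomposition has width 3, which upper-bounds the treewidth. For the lower bound, the 4 vertices {a, b, d, g} are pairwise adjacent, and any tree decomposition puts a clique entirely inside one bag — forcing width ≥ 3. The upper and lower bounds meet at 3, so that is the treewidth.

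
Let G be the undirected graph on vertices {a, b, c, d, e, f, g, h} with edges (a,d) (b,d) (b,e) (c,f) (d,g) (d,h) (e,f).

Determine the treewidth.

1

A width-1 tree decomposition is:
Bags: B1 = {b, d}  B2 = {a, d}  B3 = {d, h}  B4 = {b, e}  B5 = {e, f}  B6 = {d, g}  B7 = {c, f}
Tree: B1–B2, B1–B3, B1–B4, B4–B5, B1–B6, B5–B7
Each bag holds 2 vertices, so the decomposition has width 1, which upper-bounds the treewidth. Any graph with an edge has treewidth ≥ 1, and G has the edge d–b. Combining the bounds, tw(G) = 1.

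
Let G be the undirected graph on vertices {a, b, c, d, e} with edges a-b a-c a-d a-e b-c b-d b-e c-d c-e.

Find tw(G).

3

A width-3 tree decomposition is:
Bags: B1 = {a, b, c, d}  B2 = {a, b, c, e}
Tree: B1–B2
Every bag has size at most 4, so the width is 4 − 1 = 3 and tw(G) ≤ 3. On the other hand G contains the 4-clique {a, b, c, d}. A clique must lie in a single bag of any decomposition, so no decomposition can have width below 3. Combining the bounds, tw(G) = 3.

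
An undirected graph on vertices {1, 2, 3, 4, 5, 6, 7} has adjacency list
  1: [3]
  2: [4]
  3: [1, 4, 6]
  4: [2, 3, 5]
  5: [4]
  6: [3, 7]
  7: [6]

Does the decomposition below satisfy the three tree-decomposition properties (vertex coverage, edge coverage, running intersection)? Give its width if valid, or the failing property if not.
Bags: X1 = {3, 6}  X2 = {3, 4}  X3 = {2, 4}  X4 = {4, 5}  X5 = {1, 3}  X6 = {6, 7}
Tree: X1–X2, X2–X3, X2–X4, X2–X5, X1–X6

Yes; width 1.

Every vertex of G appears in some bag (union = {1, 2, 3, 4, 5, 6, 7}); every edge is covered by a bag; and for each vertex v the set of bags containing v is connected in the bag tree. The decomposition is therefore valid. The largest bag has 2 vertices, so the width is 1.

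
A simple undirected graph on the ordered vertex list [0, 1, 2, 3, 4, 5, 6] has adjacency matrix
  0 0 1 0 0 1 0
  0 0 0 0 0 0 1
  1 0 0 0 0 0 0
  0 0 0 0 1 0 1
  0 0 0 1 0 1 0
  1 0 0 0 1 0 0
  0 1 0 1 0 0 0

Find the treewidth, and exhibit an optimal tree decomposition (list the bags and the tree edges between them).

Every bag has size at most 2, so the width is 2 − 1 = 1 and tw(G) ≤ 1. Since G has at least one edge (e.g. 1–6), it is not an edgeless graph, so tw(G) ≥ 1. Hence tw(G) = 1 exactly.

Treewidth 1.
One optimal decomposition is:
Bags: B1 = {1, 6}  B2 = {3, 6}  B3 = {3, 4}  B4 = {4, 5}  B5 = {0, 5}  B6 = {0, 2}
Tree: B1–B2, B2–B3, B3–B4, B4–B5, B5–B6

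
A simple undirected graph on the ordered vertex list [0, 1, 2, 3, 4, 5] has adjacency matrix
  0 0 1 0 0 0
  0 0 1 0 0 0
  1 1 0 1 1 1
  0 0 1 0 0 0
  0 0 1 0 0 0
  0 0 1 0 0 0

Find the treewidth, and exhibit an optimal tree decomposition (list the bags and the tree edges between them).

The largest bag has 2 vertices, giving width 1; this decomposition certifies tw(G) ≤ 1. G has an edge, so its treewidth is at least 1. Therefore the treewidth is 1.

Treewidth 1.
One optimal decomposition is:
Bags: B1 = {1, 2}  B2 = {0, 2}  B3 = {2, 3}  B4 = {2, 4}  B5 = {2, 5}
Tree: B1–B2, B2–B3, B1–B4, B3–B5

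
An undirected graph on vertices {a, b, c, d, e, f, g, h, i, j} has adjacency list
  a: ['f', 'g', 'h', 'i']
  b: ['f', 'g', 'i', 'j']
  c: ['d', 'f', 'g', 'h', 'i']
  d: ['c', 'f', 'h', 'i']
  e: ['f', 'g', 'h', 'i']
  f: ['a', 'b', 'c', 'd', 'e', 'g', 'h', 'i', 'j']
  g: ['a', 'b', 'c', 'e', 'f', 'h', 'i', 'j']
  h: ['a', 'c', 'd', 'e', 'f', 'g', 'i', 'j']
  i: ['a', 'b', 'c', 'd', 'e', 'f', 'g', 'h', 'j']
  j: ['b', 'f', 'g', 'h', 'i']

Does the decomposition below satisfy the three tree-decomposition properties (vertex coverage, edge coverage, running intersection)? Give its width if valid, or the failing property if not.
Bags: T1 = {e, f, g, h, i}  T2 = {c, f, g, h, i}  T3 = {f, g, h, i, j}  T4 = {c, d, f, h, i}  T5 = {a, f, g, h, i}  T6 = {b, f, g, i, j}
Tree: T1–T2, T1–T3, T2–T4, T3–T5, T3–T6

Checking the three conditions: (i) the bags cover all of {a, b, c, d, e, f, g, h, i, j}; (ii) for each edge, some bag contains both endpoints; (iii) the bags containing any fixed vertex form a subtree. All hold, so the decomposition is valid with width 5 − 1 = 4.

Yes; width 4.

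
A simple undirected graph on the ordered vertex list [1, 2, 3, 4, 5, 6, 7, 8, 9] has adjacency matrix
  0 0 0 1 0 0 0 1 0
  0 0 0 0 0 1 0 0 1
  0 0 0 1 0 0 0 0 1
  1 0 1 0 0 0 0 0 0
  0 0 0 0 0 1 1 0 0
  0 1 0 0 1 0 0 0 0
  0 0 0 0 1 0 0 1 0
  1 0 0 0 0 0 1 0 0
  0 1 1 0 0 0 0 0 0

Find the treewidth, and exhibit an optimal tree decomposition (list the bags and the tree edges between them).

Treewidth 2.
One such decomposition:
Bags: B1 = {1, 4, 8}  B2 = {3, 4, 8}  B3 = {3, 8, 9}  B4 = {2, 8, 9}  B5 = {2, 6, 8}  B6 = {5, 6, 8}  B7 = {5, 7, 8}
Tree: B1–B2, B2–B3, B3–B4, B4–B5, B5–B6, B6–B7

Every bag has size at most 3, so the width is 3 − 1 = 2 and tw(G) ≤ 2. For the lower bound, G contains the cycle 8–1–4–3–9–2–6–5–7–8, so G is not a forest; only forests have treewidth ≤ 1, hence tw(G) ≥ 2. Hence tw(G) = 2 exactly.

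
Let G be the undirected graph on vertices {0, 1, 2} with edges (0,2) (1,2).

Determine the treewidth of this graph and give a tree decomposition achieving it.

The largest bag has 2 vertices, giving width 1; this decomposition certifies tw(G) ≤ 1. Any graph with an edge has treewidth ≥ 1, and G has the edge 2–1. Combining the bounds, tw(G) = 1.

Treewidth 1.
Bags: B1 = {1, 2}  B2 = {0, 2}
Tree: B1–B2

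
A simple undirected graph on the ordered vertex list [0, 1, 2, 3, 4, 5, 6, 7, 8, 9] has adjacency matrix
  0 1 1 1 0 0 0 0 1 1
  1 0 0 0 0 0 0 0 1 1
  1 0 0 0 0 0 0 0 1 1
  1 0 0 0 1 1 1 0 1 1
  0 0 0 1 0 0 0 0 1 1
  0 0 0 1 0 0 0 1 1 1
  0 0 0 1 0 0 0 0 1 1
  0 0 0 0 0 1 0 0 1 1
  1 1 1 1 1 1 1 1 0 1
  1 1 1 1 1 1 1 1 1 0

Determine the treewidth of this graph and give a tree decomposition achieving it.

Treewidth 3.
One such decomposition:
Bags: B1 = {3, 5, 8, 9}  B2 = {3, 6, 8, 9}  B3 = {0, 3, 8, 9}  B4 = {0, 2, 8, 9}  B5 = {0, 1, 8, 9}  B6 = {5, 7, 8, 9}  B7 = {3, 4, 8, 9}
Tree: B1–B2, B2–B3, B3–B4, B3–B5, B1–B6, B1–B7

Every bag has size at most 4, so the width is 4 − 1 = 3 and tw(G) ≤ 3. On the other hand G contains the 4-clique {0, 1, 8, 9}. A clique must lie in a single bag of any decomposition, so no decomposition can have width below 3. Combining the bounds, tw(G) = 3.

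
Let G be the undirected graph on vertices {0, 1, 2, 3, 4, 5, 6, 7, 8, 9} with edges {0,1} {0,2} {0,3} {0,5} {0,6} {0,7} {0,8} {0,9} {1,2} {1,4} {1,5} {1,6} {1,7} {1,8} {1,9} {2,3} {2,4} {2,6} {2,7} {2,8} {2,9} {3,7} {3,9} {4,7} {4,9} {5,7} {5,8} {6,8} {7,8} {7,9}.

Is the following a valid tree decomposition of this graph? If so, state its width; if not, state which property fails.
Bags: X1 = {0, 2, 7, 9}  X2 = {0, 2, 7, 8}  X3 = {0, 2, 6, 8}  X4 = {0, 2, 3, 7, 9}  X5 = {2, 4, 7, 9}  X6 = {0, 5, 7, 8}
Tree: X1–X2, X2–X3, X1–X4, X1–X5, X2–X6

No — vertex 1 appears in no bag.

A tree decomposition must satisfy three properties: every vertex lies in some bag; for every edge, both endpoints lie together in some bag; and for every vertex, the bags containing it form a connected subtree. Here vertex 1 appears in no bag, so the decomposition is invalid.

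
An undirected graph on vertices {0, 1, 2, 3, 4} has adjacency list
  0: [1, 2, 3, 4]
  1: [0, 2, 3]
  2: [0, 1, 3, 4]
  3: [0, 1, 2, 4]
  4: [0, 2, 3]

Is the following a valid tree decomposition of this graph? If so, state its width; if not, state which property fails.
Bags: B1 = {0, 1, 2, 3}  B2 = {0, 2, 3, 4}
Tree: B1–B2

Checking the three conditions: (i) the bags cover all of {0, 1, 2, 3, 4}; (ii) for each edge, some bag contains both endpoints; (iii) the bags containing any fixed vertex form a subtree. All hold, so the decomposition is valid with width 4 − 1 = 3.

Yes; width 3.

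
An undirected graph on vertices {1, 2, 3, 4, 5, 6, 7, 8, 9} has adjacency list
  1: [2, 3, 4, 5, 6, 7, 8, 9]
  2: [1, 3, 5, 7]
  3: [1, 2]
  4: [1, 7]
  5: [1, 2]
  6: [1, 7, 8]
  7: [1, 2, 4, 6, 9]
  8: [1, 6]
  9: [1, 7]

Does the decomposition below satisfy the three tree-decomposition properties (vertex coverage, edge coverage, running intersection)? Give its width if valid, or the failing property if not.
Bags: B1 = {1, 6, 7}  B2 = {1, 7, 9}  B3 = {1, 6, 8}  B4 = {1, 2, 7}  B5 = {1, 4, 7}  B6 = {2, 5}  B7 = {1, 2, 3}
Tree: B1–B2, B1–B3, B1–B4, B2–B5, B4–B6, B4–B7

No — edge (1,5) lies in no bag.

A tree decomposition must satisfy three properties: every vertex lies in some bag; for every edge, both endpoints lie together in some bag; and for every vertex, the bags containing it form a connected subtree. Here edge (1,5) lies in no bag, so the decomposition is invalid.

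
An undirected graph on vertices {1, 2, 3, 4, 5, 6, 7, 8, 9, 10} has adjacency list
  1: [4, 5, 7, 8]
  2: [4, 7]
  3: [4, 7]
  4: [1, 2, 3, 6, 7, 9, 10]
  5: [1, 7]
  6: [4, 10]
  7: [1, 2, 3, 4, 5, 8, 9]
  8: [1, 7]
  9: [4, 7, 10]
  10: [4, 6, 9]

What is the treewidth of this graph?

2

A width-2 tree decomposition is:
Bags: B1 = {2, 4, 7}  B2 = {1, 4, 7}  B3 = {1, 7, 8}  B4 = {4, 7, 9}  B5 = {4, 9, 10}  B6 = {1, 5, 7}  B7 = {4, 6, 10}  B8 = {3, 4, 7}
Tree: B1–B2, B2–B3, B1–B4, B4–B5, B2–B6, B5–B7, B4–B8
The largest bag has 3 vertices, giving width 2; this decomposition certifies tw(G) ≤ 2. Conversely, {1, 7, 8} is a clique of size 3, and the vertices of any clique must share a bag in every tree decomposition; so some bag has ≥ 3 vertices and tw(G) ≥ 2. Therefore the treewidth is 2.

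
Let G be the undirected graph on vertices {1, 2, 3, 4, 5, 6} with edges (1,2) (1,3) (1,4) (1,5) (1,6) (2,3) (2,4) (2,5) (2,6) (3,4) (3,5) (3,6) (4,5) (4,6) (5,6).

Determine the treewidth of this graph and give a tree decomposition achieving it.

Treewidth 5.
One such decomposition:
Bags: B1 = {1, 2, 3, 4, 5, 6}
Tree: (single bag)

A single bag containing all 6 vertices is trivially a valid decomposition of width 5. On the other hand G contains the 6-clique {1, 2, 3, 4, 5, 6}. A clique must lie in a single bag of any decomposition, so no decomposition can have width below 5. The upper and lower bounds meet at 5, so that is the treewidth.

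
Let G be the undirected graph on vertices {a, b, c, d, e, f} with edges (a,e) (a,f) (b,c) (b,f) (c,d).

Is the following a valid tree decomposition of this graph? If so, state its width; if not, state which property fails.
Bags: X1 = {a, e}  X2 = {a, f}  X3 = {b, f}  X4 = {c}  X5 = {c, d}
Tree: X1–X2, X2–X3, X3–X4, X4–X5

No — edge (b,c) lies in no bag.

A tree decomposition must satisfy three properties: every vertex lies in some bag; for every edge, both endpoints lie together in some bag; and for every vertex, the bags containing it form a connected subtree. Here edge (b,c) lies in no bag, so the decomposition is invalid.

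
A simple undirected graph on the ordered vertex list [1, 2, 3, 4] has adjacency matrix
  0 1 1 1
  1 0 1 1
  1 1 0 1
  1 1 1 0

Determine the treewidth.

A width-3 tree decomposition is:
Bags: B1 = {1, 2, 3, 4}
Tree: (single bag)
A single bag containing all 4 vertices is trivially a valid decomposition of width 3. On the other hand G contains the 4-clique {1, 2, 3, 4}. A clique must lie in a single bag of any decomposition, so no decomposition can have width below 3. Combining the bounds, tw(G) = 3.

3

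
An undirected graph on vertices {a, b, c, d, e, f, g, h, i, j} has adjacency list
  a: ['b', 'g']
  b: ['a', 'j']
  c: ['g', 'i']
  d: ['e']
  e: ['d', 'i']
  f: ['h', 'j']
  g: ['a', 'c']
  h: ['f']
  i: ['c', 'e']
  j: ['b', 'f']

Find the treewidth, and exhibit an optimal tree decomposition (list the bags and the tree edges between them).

Treewidth 1.
One such decomposition:
Bags: B1 = {f, h}  B2 = {f, j}  B3 = {b, j}  B4 = {a, b}  B5 = {a, g}  B6 = {c, g}  B7 = {c, i}  B8 = {e, i}  B9 = {d, e}
Tree: B1–B2, B2–B3, B3–B4, B4–B5, B5–B6, B6–B7, B7–B8, B8–B9

The largest bag has 2 vertices, giving width 1; this decomposition certifies tw(G) ≤ 1. G has an edge, so its treewidth is at least 1. Combining the bounds, tw(G) = 1.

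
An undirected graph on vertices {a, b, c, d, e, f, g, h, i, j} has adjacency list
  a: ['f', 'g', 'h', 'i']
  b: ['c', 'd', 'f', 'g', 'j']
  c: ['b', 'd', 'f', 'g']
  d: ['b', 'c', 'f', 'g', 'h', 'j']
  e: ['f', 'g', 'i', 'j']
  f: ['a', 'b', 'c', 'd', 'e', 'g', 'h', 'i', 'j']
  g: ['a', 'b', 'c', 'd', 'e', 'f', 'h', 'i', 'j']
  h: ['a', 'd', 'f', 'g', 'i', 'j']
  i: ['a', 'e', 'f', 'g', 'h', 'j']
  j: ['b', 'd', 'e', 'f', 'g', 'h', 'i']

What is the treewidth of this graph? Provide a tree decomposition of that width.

Treewidth 4.
Bags: B1 = {d, f, g, h, j}  B2 = {f, g, h, i, j}  B3 = {b, d, f, g, j}  B4 = {b, c, d, f, g}  B5 = {a, f, g, h, i}  B6 = {e, f, g, i, j}
Tree: B1–B2, B1–B3, B3–B4, B2–B5, B2–B6

Every bag has size at most 5, so the width is 5 − 1 = 4 and tw(G) ≤ 4. Conversely, {d, f, g, h, j} is a clique of size 5, and the vertices of any clique must share a bag in every tree decomposition; so some bag has ≥ 5 vertices and tw(G) ≥ 4. Hence tw(G) = 4 exactly.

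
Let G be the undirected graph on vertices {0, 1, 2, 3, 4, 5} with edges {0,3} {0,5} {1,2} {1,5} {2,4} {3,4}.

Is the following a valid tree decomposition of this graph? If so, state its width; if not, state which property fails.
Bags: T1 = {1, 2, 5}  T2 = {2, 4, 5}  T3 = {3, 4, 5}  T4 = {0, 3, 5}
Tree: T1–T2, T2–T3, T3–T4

Yes; width 2.

Checking the three conditions: (i) the bags cover all of {0, 1, 2, 3, 4, 5}; (ii) for each edge, some bag contains both endpoints; (iii) the bags containing any fixed vertex form a subtree. All hold, so the decomposition is valid with width 3 − 1 = 2.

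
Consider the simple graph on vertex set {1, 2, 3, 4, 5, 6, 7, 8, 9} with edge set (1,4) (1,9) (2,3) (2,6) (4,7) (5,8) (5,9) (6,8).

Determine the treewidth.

1

A width-1 tree decomposition is:
Bags: B1 = {2, 3}  B2 = {2, 6}  B3 = {6, 8}  B4 = {5, 8}  B5 = {5, 9}  B6 = {1, 9}  B7 = {1, 4}  B8 = {4, 7}
Tree: B1–B2, B2–B3, B3–B4, B4–B5, B5–B6, B6–B7, B7–B8
Each bag holds 2 vertices, so the decomposition has width 1, which upper-bounds the treewidth. G has an edge, so its treewidth is at least 1. The upper and lower bounds meet at 1, so that is the treewidth.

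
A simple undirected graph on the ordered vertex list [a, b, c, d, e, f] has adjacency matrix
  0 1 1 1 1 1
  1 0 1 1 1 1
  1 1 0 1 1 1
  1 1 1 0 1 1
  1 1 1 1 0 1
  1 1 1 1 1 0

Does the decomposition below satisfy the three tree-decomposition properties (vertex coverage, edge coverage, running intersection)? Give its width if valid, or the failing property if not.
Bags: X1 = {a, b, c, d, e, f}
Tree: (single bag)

Every vertex of G appears in some bag (union = {a, b, c, d, e, f}); every edge is covered by a bag; and for each vertex v the set of bags containing v is connected in the bag tree. The decomposition is therefore valid. The largest bag has 6 vertices, so the width is 5.

Yes; width 5.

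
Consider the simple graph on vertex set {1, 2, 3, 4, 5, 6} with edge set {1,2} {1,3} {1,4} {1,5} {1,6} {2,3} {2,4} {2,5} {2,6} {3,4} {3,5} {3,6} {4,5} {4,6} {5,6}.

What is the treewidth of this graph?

5

A width-5 tree decomposition is:
Bags: B1 = {1, 2, 3, 4, 5, 6}
Tree: (single bag)
A single bag containing all 6 vertices is trivially a valid decomposition of width 5. Conversely, {1, 2, 3, 4, 5, 6} is a clique of size 6, and the vertices of any clique must share a bag in every tree decomposition; so some bag has ≥ 6 vertices and tw(G) ≥ 5. The upper and lower bounds meet at 5, so that is the treewidth.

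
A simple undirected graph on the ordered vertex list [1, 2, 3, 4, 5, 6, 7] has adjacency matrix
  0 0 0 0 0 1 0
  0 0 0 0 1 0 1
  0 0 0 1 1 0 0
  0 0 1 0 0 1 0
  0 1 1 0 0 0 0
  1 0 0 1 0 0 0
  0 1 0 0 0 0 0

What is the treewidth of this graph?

1

A width-1 tree decomposition is:
Bags: B1 = {1, 6}  B2 = {4, 6}  B3 = {3, 4}  B4 = {3, 5}  B5 = {2, 5}  B6 = {2, 7}
Tree: B1–B2, B2–B3, B3–B4, B4–B5, B5–B6
Every bag has size at most 2, so the width is 2 − 1 = 1 and tw(G) ≤ 1. G has an edge, so its treewidth is at least 1. Combining the bounds, tw(G) = 1.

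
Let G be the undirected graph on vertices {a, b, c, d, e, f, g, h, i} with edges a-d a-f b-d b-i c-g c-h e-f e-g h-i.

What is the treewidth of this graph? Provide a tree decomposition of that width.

Treewidth 2.
One optimal decomposition is:
Bags: B1 = {c, h, i}  B2 = {c, g, i}  B3 = {e, g, i}  B4 = {e, f, i}  B5 = {a, f, i}  B6 = {a, d, i}  B7 = {b, d, i}
Tree: B1–B2, B2–B3, B3–B4, B4–B5, B5–B6, B6–B7

Each bag holds 3 vertices, so the decomposition has width 2, which upper-bounds the treewidth. The edges i–h–c–g–e–f–a–d–b–i form a cycle, so G is not a tree and its treewidth is at least 2. Therefore the treewidth is 2.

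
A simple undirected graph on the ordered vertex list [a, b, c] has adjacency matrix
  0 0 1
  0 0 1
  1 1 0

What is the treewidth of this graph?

1

A width-1 tree decomposition is:
Bags: B1 = {b, c}  B2 = {a, c}
Tree: B1–B2
The largest bag has 2 vertices, giving width 1; this decomposition certifies tw(G) ≤ 1. Since G has at least one edge (e.g. c–b), it is not an edgeless graph, so tw(G) ≥ 1. The upper and lower bounds meet at 1, so that is the treewidth.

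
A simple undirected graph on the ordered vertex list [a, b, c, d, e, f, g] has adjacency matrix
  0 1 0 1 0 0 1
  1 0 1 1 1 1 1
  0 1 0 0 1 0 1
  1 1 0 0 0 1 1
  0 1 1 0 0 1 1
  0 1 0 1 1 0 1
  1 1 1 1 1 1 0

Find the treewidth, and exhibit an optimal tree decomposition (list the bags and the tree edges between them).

Each bag holds 4 vertices, so the decomposition has width 3, which upper-bounds the treewidth. On the other hand G contains the 4-clique {b, d, f, g}. A clique must lie in a single bag of any decomposition, so no decomposition can have width below 3. The upper and lower bounds meet at 3, so that is the treewidth.

Treewidth 3.
One optimal decomposition is:
Bags: B1 = {b, e, f, g}  B2 = {b, d, f, g}  B3 = {b, c, e, g}  B4 = {a, b, d, g}
Tree: B1–B2, B1–B3, B2–B4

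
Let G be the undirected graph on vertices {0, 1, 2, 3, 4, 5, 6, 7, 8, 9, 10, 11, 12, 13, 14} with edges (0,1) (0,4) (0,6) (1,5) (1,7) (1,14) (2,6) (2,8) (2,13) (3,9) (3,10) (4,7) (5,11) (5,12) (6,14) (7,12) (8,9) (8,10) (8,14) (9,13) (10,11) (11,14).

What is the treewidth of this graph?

A width-3 tree decomposition is:
Bags: B1 = {4, 5, 7, 12}  B2 = {1, 4, 5, 7}  B3 = {0, 1, 4, 5}  B4 = {0, 1, 5, 11}  B5 = {0, 1, 11, 14}  B6 = {0, 6, 11, 14}  B7 = {6, 10, 11, 14}  B8 = {6, 8, 10, 14}  B9 = {2, 6, 8, 10}  B10 = {2, 3, 8, 10}  B11 = {2, 3, 8, 9}  B12 = {2, 3, 9, 13}
Tree: B1–B2, B2–B3, B3–B4, B4–B5, B5–B6, B6–B7, B7–B8, B8–B9, B9–B10, B10–B11, B11–B12
The largest bag has 4 vertices, giving width 3; this decomposition certifies tw(G) ≤ 3. For the lower bound: the 4 vertex sets {4,7,12}, {5}, {1}, {0,6,11,14} are disjoint, each induces a connected subgraph, and every pair is joined by at least one edge of G. Contracting each set to a single vertex therefore yields K_{4} as a minor, and since treewidth is minor-monotone, tw(G) ≥ tw(K_{4}) = 3. Hence tw(G) = 3 exactly.

3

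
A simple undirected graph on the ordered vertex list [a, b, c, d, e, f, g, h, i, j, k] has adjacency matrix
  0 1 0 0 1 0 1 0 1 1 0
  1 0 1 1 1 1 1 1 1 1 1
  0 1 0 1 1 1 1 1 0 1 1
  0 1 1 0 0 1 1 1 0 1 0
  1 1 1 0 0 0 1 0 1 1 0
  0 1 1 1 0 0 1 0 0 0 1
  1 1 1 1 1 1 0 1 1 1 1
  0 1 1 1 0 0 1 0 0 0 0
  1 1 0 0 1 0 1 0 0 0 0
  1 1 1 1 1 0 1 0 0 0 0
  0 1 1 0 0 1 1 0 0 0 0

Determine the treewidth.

A width-4 tree decomposition is:
Bags: B1 = {b, c, d, g, j}  B2 = {b, c, e, g, j}  B3 = {a, b, e, g, j}  B4 = {b, c, d, g, h}  B5 = {a, b, e, g, i}  B6 = {b, c, d, f, g}  B7 = {b, c, f, g, k}
Tree: B1–B2, B2–B3, B1–B4, B3–B5, B1–B6, B6–B7
The largest bag has 5 vertices, giving width 4; this decomposition certifies tw(G) ≤ 4. For the lower bound, the 5 vertices {b, c, d, g, j} are pairwise adjacent, and any tree decomposition puts a clique entirely inside one bag — forcing width ≥ 4. Combining the bounds, tw(G) = 4.

4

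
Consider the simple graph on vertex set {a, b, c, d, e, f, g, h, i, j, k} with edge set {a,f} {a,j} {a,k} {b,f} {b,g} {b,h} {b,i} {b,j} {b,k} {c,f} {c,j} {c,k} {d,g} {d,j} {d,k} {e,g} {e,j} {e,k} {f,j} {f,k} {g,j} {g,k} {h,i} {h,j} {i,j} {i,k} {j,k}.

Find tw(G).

3

A width-3 tree decomposition is:
Bags: B1 = {b, g, j, k}  B2 = {b, f, j, k}  B3 = {e, g, j, k}  B4 = {b, i, j, k}  B5 = {d, g, j, k}  B6 = {b, h, i, j}  B7 = {c, f, j, k}  B8 = {a, f, j, k}
Tree: B1–B2, B1–B3, B2–B4, B3–B5, B4–B6, B2–B7, B2–B8
Each bag holds 4 vertices, so the decomposition has width 3, which upper-bounds the treewidth. On the other hand G contains the 4-clique {b, h, i, j}. A clique must lie in a single bag of any decomposition, so no decomposition can have width below 3. Combining the bounds, tw(G) = 3.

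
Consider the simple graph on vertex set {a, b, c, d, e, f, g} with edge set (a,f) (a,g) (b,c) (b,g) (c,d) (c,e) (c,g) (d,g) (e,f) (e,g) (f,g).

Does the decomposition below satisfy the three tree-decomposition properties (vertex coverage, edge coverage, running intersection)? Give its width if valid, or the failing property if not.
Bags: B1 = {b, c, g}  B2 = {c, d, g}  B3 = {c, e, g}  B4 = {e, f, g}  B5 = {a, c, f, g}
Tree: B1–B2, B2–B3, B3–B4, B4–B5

No — bags containing vertex c are not connected in the tree.

A tree decomposition must satisfy three properties: every vertex lies in some bag; for every edge, both endpoints lie together in some bag; and for every vertex, the bags containing it form a connected subtree. Here bags containing vertex c are not connected in the tree, so the decomposition is invalid.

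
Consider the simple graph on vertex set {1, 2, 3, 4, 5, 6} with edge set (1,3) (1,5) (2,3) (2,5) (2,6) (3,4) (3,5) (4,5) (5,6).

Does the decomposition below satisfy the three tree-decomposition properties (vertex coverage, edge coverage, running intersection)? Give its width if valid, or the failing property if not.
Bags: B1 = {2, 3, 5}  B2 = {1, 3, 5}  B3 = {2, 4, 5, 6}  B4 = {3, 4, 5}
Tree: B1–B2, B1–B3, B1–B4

No — bags containing vertex 4 are not connected in the tree.

A tree decomposition must satisfy three properties: every vertex lies in some bag; for every edge, both endpoints lie together in some bag; and for every vertex, the bags containing it form a connected subtree. Here bags containing vertex 4 are not connected in the tree, so the decomposition is invalid.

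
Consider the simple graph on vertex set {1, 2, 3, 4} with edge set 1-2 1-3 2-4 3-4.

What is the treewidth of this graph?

2

A width-2 tree decomposition is:
Bags: B1 = {1, 2, 4}  B2 = {1, 3, 4}
Tree: B1–B2
Every bag has size at most 3, so the width is 3 − 1 = 2 and tw(G) ≤ 2. The edges 4–2–1–3–4 form a cycle, so G is not a tree and its treewidth is at least 2. The upper and lower bounds meet at 2, so that is the treewidth.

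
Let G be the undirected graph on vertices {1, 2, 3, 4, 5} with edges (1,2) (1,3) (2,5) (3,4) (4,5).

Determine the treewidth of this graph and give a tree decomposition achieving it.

The largest bag has 3 vertices, giving width 2; this decomposition certifies tw(G) ≤ 2. The edges 2–5–4–3–1–2 form a cycle, so G is not a tree and its treewidth is at least 2. Hence tw(G) = 2 exactly.

Treewidth 2.
Bags: B1 = {2, 4, 5}  B2 = {2, 3, 4}  B3 = {1, 2, 3}
Tree: B1–B2, B2–B3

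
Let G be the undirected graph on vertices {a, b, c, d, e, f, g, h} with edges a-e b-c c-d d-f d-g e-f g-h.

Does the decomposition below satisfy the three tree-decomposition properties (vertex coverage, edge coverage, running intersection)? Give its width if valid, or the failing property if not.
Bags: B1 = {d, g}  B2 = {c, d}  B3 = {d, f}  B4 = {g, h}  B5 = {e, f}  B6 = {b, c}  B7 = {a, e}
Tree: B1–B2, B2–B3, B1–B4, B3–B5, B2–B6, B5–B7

Every vertex of G appears in some bag (union = {a, b, c, d, e, f, g, h}); every edge is covered by a bag; and for each vertex v the set of bags containing v is connected in the bag tree. The decomposition is therefore valid. The largest bag has 2 vertices, so the width is 1.

Yes; width 1.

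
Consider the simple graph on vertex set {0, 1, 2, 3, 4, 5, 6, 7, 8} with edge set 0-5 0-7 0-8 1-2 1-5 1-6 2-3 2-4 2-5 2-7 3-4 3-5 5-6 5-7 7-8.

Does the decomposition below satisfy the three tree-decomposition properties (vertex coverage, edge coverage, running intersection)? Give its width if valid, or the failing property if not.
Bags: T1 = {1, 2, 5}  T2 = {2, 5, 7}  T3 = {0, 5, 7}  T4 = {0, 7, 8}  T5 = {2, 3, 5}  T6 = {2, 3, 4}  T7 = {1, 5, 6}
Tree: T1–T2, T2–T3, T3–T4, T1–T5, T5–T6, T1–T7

Yes; width 2.

Checking the three conditions: (i) the bags cover all of {0, 1, 2, 3, 4, 5, 6, 7, 8}; (ii) for each edge, some bag contains both endpoints; (iii) the bags containing any fixed vertex form a subtree. All hold, so the decomposition is valid with width 3 − 1 = 2.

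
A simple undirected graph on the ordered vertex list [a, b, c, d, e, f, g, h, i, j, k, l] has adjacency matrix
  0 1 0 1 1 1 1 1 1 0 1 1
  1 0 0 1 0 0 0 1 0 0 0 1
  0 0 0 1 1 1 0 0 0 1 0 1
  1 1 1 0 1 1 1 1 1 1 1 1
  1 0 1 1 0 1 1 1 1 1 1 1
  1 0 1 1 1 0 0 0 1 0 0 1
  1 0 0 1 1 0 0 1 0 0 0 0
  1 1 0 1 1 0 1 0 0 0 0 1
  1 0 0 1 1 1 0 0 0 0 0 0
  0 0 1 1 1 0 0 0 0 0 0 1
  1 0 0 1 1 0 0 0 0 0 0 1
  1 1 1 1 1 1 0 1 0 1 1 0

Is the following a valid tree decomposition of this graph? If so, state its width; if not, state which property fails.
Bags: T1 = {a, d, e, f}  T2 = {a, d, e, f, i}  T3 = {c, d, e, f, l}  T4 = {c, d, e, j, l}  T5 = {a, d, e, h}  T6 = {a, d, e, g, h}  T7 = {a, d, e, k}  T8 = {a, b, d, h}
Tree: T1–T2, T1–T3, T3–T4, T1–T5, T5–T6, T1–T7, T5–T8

No — edge (l,a) lies in no bag.

A tree decomposition must satisfy three properties: every vertex lies in some bag; for every edge, both endpoints lie together in some bag; and for every vertex, the bags containing it form a connected subtree. Here edge (l,a) lies in no bag, so the decomposition is invalid.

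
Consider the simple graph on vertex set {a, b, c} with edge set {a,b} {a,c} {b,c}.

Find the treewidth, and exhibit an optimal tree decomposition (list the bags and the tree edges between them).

With just one bag of size 3, the width is 3 − 1 = 2, so tw(G) ≤ 2. Conversely, {a, b, c} is a clique of size 3, and the vertices of any clique must share a bag in every tree decomposition; so some bag has ≥ 3 vertices and tw(G) ≥ 2. The upper and lower bounds meet at 2, so that is the treewidth.

Treewidth 2.
One optimal decomposition is:
Bags: B1 = {a, b, c}
Tree: (single bag)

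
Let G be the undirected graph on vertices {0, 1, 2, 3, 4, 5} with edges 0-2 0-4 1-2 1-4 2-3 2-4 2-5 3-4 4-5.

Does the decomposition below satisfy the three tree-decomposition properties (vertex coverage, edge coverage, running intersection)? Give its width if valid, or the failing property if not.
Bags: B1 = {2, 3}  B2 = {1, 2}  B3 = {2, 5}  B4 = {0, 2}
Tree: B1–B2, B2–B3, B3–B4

A tree decomposition must satisfy three properties: every vertex lies in some bag; for every edge, both endpoints lie together in some bag; and for every vertex, the bags containing it form a connected subtree. Here vertex 4 appears in no bag, so the decomposition is invalid.

No — vertex 4 appears in no bag.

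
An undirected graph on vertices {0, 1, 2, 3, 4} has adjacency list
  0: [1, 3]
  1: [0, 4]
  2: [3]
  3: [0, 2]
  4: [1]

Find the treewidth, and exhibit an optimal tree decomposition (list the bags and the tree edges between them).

The largest bag has 2 vertices, giving width 1; this decomposition certifies tw(G) ≤ 1. Any graph with an edge has treewidth ≥ 1, and G has the edge 1–0. Combining the bounds, tw(G) = 1.

Treewidth 1.
One such decomposition:
Bags: B1 = {0, 1}  B2 = {1, 4}  B3 = {0, 3}  B4 = {2, 3}
Tree: B1–B2, B1–B3, B3–B4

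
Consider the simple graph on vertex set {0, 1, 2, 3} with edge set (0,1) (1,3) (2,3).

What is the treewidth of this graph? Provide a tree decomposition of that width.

Treewidth 1.
One optimal decomposition is:
Bags: B1 = {0, 1}  B2 = {1, 3}  B3 = {2, 3}
Tree: B1–B2, B2–B3

Every bag has size at most 2, so the width is 2 − 1 = 1 and tw(G) ≤ 1. Any graph with an edge has treewidth ≥ 1, and G has the edge 0–1. Combining the bounds, tw(G) = 1.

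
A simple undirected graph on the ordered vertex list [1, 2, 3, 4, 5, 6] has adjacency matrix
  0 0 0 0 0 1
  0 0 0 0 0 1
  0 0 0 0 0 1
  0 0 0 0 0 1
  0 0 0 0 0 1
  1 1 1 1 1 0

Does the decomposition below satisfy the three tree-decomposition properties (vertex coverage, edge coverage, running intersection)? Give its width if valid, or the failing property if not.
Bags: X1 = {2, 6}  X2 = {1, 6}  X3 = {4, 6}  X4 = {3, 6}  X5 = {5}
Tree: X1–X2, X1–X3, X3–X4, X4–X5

A tree decomposition must satisfy three properties: every vertex lies in some bag; for every edge, both endpoints lie together in some bag; and for every vertex, the bags containing it form a connected subtree. Here edge (6,5) lies in no bag, so the decomposition is invalid.

No — edge (6,5) lies in no bag.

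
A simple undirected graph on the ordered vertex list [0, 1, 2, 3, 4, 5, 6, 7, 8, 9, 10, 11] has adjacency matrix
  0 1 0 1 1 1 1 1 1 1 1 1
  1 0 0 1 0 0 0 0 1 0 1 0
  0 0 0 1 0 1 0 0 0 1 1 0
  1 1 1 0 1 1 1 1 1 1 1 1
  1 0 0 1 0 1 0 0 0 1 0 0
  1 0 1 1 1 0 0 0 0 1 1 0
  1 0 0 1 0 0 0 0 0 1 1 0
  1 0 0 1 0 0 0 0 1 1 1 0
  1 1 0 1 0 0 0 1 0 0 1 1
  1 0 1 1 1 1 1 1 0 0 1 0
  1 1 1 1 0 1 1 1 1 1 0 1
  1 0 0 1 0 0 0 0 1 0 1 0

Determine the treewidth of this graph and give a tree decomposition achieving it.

Treewidth 4.
One optimal decomposition is:
Bags: B1 = {0, 3, 7, 9, 10}  B2 = {0, 3, 5, 9, 10}  B3 = {0, 3, 7, 8, 10}  B4 = {2, 3, 5, 9, 10}  B5 = {0, 3, 8, 10, 11}  B6 = {0, 3, 6, 9, 10}  B7 = {0, 1, 3, 8, 10}  B8 = {0, 3, 4, 5, 9}
Tree: B1–B2, B1–B3, B2–B4, B3–B5, B2–B6, B3–B7, B2–B8

The largest bag has 5 vertices, giving width 4; this decomposition certifies tw(G) ≤ 4. On the other hand G contains the 5-clique {0, 1, 3, 8, 10}. A clique must lie in a single bag of any decomposition, so no decomposition can have width below 4. Combining the bounds, tw(G) = 4.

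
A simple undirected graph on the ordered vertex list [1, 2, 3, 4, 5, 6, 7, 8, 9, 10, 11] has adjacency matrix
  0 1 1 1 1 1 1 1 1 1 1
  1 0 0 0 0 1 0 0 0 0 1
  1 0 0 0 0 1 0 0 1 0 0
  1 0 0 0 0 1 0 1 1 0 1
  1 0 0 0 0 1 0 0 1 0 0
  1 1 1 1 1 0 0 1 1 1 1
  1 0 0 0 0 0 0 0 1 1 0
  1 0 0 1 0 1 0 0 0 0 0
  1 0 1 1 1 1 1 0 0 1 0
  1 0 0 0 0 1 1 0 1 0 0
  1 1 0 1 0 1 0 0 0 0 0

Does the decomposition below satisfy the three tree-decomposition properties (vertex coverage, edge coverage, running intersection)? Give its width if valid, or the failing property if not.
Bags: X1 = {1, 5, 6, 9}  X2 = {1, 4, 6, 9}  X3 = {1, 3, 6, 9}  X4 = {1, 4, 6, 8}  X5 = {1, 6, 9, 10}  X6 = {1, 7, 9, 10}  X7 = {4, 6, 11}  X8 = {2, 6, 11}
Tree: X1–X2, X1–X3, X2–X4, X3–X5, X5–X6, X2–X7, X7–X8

No — edge (1,11) lies in no bag.

A tree decomposition must satisfy three properties: every vertex lies in some bag; for every edge, both endpoints lie together in some bag; and for every vertex, the bags containing it form a connected subtree. Here edge (1,11) lies in no bag, so the decomposition is invalid.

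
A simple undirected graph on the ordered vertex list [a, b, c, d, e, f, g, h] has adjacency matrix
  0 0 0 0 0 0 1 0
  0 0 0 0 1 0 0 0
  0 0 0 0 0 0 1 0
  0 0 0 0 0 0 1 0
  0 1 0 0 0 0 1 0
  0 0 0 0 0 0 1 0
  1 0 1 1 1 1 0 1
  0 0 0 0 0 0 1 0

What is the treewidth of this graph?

A width-1 tree decomposition is:
Bags: B1 = {e, g}  B2 = {f, g}  B3 = {a, g}  B4 = {b, e}  B5 = {d, g}  B6 = {g, h}  B7 = {c, g}
Tree: B1–B2, B1–B3, B1–B4, B3–B5, B2–B6, B2–B7
The largest bag has 2 vertices, giving width 1; this decomposition certifies tw(G) ≤ 1. G has an edge, so its treewidth is at least 1. Therefore the treewidth is 1.

1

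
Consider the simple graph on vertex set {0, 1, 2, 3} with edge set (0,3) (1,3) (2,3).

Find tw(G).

1

A width-1 tree decomposition is:
Bags: B1 = {1, 3}  B2 = {2, 3}  B3 = {0, 3}
Tree: B1–B2, B1–B3
The largest bag has 2 vertices, giving width 1; this decomposition certifies tw(G) ≤ 1. Any graph with an edge has treewidth ≥ 1, and G has the edge 3–1. Combining the bounds, tw(G) = 1.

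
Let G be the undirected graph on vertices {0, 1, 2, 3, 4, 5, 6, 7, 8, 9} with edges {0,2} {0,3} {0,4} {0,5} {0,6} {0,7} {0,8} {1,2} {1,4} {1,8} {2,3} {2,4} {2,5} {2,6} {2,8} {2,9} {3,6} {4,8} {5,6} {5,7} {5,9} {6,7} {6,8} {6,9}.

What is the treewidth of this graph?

A width-3 tree decomposition is:
Bags: B1 = {2, 5, 6, 9}  B2 = {0, 2, 5, 6}  B3 = {0, 2, 6, 8}  B4 = {0, 2, 3, 6}  B5 = {0, 2, 4, 8}  B6 = {0, 5, 6, 7}  B7 = {1, 2, 4, 8}
Tree: B1–B2, B2–B3, B3–B4, B3–B5, B2–B6, B5–B7
The largest bag has 4 vertices, giving width 3; this decomposition certifies tw(G) ≤ 3. For the lower bound, the 4 vertices {0, 2, 4, 8} are pairwise adjacent, and any tree decomposition puts a clique entirely inside one bag — forcing width ≥ 3. Therefore the treewidth is 3.

3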